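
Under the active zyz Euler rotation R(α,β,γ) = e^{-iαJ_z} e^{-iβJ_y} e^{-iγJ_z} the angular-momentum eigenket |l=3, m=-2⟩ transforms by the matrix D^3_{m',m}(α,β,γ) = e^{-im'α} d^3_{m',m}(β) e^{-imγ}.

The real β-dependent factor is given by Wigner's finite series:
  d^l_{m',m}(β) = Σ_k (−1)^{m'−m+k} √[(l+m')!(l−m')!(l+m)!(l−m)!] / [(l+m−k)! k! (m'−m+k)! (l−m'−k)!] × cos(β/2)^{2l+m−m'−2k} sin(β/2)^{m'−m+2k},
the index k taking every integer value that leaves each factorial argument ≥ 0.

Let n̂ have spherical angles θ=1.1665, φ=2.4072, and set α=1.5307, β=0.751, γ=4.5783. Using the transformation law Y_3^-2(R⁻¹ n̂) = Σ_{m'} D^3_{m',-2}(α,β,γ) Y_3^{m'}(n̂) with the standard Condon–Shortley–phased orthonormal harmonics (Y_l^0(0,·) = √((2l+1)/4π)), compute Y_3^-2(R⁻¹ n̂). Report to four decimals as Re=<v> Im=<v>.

Need the full column D^3_{m',-2} for m'=−3..3 at α=1.5307, β=0.751, γ=4.5783.
cos(β/2)=0.930324, sin(β/2)=0.366738
d^3_{-3,-2}: single k=1 term ⇒ +0.626042;  D = +0.237126+0.579396i
d^3_{-2,-2}: k∈[0..1] ⇒ +0.648345 -0.503754 = +0.144591;  D = +0.135905-0.049359i
d^3_{-1,-2}: k∈[0..1] ⇒ -0.808216 +0.251189 = -0.557028;  D = +0.169010+0.530769i
d^3_{0,-2}: k∈[0..1] ⇒ +0.551835 -0.085753 = +0.466082;  D = -0.449422+0.123500i
d^3_{1,-2}: k∈[0..1] ⇒ -0.251189 +0.019517 = -0.231672;  D = -0.052383-0.225672i
d^3_{2,-2}: k∈[0..1] ⇒ +0.078282 -0.002433 = +0.075849;  D = +0.074513-0.014175i
d^3_{3,-2}: single k=0 term ⇒ -0.015118;  D = +0.002228+0.014953i
Y_3^{m'}(θ=1.1665,φ=2.4072) and Σ D·Y over m':
  (+0.2371+0.5794i)·(+0.1916-0.2615i)  (+0.1359-0.0494i)·(+0.0346+0.3380i)  (+0.1690+0.5308i)·(+0.0499+0.0451i)  (-0.4494+0.1235i)·(-0.3268+0.0000i)  (-0.0524-0.2257i)·(-0.0499+0.0451i)  (+0.0745-0.0142i)·(+0.0346-0.3380i)  (+0.0022+0.0150i)·(-0.1916-0.2615i)
Y_3^-2(R⁻¹ n̂) = +0.363811+0.066772i

Re=0.3638 Im=0.0668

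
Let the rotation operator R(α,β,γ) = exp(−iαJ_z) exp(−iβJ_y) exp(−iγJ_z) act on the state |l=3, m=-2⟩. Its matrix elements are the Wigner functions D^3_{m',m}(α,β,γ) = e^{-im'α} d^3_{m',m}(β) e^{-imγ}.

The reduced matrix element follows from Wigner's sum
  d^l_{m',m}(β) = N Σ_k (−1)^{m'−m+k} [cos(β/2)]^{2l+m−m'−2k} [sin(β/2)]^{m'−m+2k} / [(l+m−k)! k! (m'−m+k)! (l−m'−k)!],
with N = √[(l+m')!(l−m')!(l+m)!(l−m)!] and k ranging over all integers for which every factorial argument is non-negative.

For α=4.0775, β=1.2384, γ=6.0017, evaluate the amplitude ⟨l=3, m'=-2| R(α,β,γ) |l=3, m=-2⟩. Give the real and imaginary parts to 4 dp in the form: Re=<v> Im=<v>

Split into d^3_{-2,-2}(β=1.2384) × two z-phases.
Half-angle: c=0.814343, s=0.580384. N=√(1·120·1·120)=120.000000
k: max(0,(-2)−(-2))=0 … min(3+(-2),3−(-2))=1
  k=0: (−1)^0·120.0000/(120)·0.8143^6·0.5804^0 = +0.291638
  k=1: (−1)^1·120.0000/(24)·0.8143^4·0.5804^2 = -0.740679
d^3_{-2,-2}(1.2384) = +0.291638 -0.740679 = -0.449041
Phases: e^{-i·(-2)·4.0775}=-0.296493+0.955035i, e^{-i·(-2)·6.0017}=+0.845673-0.533701i ⇒ D=-0.116287-0.433723i

Re=-0.1163 Im=-0.4337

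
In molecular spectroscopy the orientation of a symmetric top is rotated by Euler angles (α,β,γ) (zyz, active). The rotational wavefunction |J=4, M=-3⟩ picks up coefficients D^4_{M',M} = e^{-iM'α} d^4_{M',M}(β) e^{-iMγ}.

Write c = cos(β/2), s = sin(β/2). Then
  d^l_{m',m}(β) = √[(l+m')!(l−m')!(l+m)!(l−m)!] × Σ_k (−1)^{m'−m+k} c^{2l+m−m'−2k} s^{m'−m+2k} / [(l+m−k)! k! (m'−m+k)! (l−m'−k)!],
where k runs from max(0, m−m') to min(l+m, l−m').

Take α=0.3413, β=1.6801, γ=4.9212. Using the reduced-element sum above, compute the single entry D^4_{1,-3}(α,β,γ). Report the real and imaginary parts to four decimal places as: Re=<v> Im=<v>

Re=-0.0575 Im=0.1960

D^4_{1,-3}(0.3413,1.6801,4.9212) = e^{-i·1·0.3413}·d^4_{1,-3}(1.6801)·e^{-i·-3·4.9212}. Compute d first:
Half-angle: c=0.667426, s=0.744676. N=√(120·6·1·5040)=1904.940944
k: max(0,(-3)−(1))=0 … min(4+(-3),4−(1))=1
  k=0: (−1)^4·1904.9409/(144)·0.6674^4·0.7447^4 = +0.807237
  k=1: (−1)^5·1904.9409/(240)·0.6674^2·0.7447^6 = -0.602951
d^4_{1,-3}(1.6801) = +0.807237 -0.602951 = +0.204286
Phases: e^{-i·(1)·0.3413}=+0.942320-0.334712i, e^{-i·(-3)·4.9212}=-0.586259+0.810124i ⇒ D=-0.057463+0.196038i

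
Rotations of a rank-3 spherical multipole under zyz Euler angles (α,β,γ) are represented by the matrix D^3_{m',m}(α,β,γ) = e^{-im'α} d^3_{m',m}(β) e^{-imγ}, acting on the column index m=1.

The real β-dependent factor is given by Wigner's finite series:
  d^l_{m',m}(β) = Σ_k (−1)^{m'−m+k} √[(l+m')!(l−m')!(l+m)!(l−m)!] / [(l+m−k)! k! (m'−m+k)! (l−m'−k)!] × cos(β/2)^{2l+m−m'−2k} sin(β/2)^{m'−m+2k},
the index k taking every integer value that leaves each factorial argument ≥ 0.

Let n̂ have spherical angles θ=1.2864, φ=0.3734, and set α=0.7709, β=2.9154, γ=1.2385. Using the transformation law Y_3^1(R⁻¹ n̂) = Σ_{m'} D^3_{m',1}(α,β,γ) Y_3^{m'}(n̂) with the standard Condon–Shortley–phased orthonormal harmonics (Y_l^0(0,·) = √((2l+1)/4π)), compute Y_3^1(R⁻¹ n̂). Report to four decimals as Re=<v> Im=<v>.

Re=-0.2051 Im=0.2367

Need the full column D^3_{m',1} for m'=−3..3 at α=0.7709, β=2.9154, γ=1.2385.
cos(β/2)=0.112855, sin(β/2)=0.993611
d^3_{-3,1}: single k=4 term ⇒ +0.048079;  D = +0.022907+0.042272i
d^3_{-2,1}: k∈[3..4] ⇒ +0.008918 -0.345625 = -0.336707;  D = -0.321339-0.100565i
d^3_{-1,1}: k∈[2..4] ⇒ +0.000961 -0.099312 +0.962276 = +0.863925;  D = +0.771185-0.389410i
d^3_{0,1}: k∈[1..3] ⇒ +0.000063 -0.014653 +0.378613 = +0.364023;  D = +0.118750-0.344110i
d^3_{1,1}: k∈[0..2] ⇒ +0.000002 -0.001281 +0.074484 = +0.073205;  D = -0.031088-0.066276i
d^3_{2,1}: k∈[0..1] ⇒ -0.000058 +0.008918 = +0.008860;  D = -0.008288-0.003132i
d^3_{3,1}: single k=0 term ⇒ +0.000620;  D = -0.000569+0.000247i
Y_3^{m'}(θ=1.2864,φ=0.3734) and Σ D·Y over m':
  (+0.0229+0.0423i)·(+0.1607-0.3321i)  (-0.3213-0.1006i)·(+0.1939-0.1795i)  (+0.7712-0.3894i)·(-0.1751+0.0686i)  (+0.1187-0.3441i)·(-0.2729+0.0000i)  (-0.0311-0.0663i)·(+0.1751+0.0686i)  (-0.0083-0.0031i)·(+0.1939+0.1795i)  (-0.0006+0.0002i)·(-0.1607-0.3321i)
Y_3^1(R⁻¹ n̂) = -0.205143+0.236690i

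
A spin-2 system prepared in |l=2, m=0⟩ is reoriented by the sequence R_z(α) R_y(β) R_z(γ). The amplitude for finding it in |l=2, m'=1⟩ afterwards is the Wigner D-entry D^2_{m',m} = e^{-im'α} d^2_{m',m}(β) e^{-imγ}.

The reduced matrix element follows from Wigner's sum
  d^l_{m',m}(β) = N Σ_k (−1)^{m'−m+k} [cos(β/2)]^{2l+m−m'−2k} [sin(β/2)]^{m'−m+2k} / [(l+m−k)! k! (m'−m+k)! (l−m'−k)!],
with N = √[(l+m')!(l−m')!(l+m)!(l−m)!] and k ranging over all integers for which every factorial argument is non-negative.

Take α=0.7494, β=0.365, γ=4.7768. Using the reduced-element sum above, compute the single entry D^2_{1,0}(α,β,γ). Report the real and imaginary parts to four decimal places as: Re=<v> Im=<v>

Re=-0.2990 Im=0.2782

Split into d^2_{1,0}(β=0.365) × two z-phases.
c=cos(0.365/2)=0.983393, s=sin(0.365/2)=0.181489; N=√[6·1·2·2]=4.898979
Admissible k: 0..1 (factorial args all ≥0)
  k=0: (−1)^1·4.8990/(2)·0.9834^3·0.1815^1 = -0.422772
  k=1: (−1)^2·4.8990/(2)·0.9834^1·0.1815^3 = +0.014400
d^2_{1,0}(0.365) = -0.422772 +0.014400 = -0.408373
Phases: e^{-i·(1)·0.7494}=+0.732098-0.681200i, e^{-i·(0)·4.7768}=+1.000000+0.000000i ⇒ D=-0.298969+0.278183i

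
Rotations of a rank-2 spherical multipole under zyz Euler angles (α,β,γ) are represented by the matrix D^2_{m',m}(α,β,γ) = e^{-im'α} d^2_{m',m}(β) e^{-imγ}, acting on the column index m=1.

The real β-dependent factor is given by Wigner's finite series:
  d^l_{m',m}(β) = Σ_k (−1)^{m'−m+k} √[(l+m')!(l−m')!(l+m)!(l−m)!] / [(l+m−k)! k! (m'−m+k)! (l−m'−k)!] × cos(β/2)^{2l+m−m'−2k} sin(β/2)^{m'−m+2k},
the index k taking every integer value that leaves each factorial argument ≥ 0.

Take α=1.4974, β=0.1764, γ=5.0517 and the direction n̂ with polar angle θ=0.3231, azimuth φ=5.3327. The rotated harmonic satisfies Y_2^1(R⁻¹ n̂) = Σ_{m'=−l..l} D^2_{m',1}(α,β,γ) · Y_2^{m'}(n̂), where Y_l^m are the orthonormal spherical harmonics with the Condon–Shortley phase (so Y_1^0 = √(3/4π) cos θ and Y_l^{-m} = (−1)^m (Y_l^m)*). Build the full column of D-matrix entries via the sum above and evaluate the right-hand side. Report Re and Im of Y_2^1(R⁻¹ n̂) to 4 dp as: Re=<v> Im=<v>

Re=-0.0386 Im=0.3104

Need the full column D^2_{m',1} for m'=−2..2 at α=1.4974, β=0.1764, γ=5.0517.
cos(β/2)=0.996113, sin(β/2)=0.088086
d^2_{-2,1}: single k=3 term ⇒ +0.001362;  D = -0.000636-0.001204i
d^2_{-1,1}: k∈[2..3] ⇒ +0.023097 -0.000060 = +0.023036;  D = -0.021102+0.009240i
d^2_{0,1}: k∈[1..2] ⇒ +0.213259 -0.001668 = +0.211591;  D = +0.070425+0.199527i
d^2_{1,1}: k∈[0..1] ⇒ +0.984542 -0.023097 = +0.961445;  D = +0.927653-0.252660i
d^2_{2,1}: single k=0 term ⇒ -0.174125;  D = +0.033316+0.170908i
Y_2^{m'}(θ=0.3231,φ=5.3327) and Σ D·Y over m':
  (-0.0006-0.0012i)·(-0.0126+0.0368i)  (-0.0211+0.0092i)·(+0.1352+0.1893i)  (+0.0704+0.1995i)·(+0.5354+0.0000i)  (+0.9277-0.2527i)·(-0.1352+0.1893i)  (+0.0333+0.1709i)·(-0.0126-0.0368i)
Y_2^1(R⁻¹ n̂) = -0.038574+0.310421i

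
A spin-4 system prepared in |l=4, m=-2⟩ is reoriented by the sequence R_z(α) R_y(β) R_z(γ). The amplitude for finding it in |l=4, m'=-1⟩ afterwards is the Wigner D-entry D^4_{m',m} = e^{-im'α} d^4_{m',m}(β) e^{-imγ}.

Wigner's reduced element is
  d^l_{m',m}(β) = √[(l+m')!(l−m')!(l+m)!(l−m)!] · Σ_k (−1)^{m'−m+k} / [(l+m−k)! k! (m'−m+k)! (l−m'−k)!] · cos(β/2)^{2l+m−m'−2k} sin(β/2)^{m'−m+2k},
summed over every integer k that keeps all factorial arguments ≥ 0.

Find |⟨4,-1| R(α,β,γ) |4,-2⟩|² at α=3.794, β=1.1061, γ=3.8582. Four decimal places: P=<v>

P=0.0920

Split into d^4_{-1,-2}(β=1.1061) × two z-phases.
Half-angle: c=0.850926, s=0.525285. N=√(6·120·2·720)=1018.233765
Admissible k: 0..2 (factorial args all ≥0)
  k=0: (−1)^1·1018.2338/(240)·0.8509^7·0.5253^1 = -0.719905
  k=1: (−1)^2·1018.2338/(48)·0.8509^5·0.5253^3 = +1.371675
  k=2: (−1)^3·1018.2338/(72)·0.8509^3·0.5253^5 = -0.348470
d^4_{-1,-2}(1.1061) = -0.719905 +1.371675 -0.348470 = +0.303299
|D^4_{-1,-2}|² = |d^4_{-1,-2}(β)|² = (+0.303299)² = 0.091991 (the z-rotation phases have unit modulus)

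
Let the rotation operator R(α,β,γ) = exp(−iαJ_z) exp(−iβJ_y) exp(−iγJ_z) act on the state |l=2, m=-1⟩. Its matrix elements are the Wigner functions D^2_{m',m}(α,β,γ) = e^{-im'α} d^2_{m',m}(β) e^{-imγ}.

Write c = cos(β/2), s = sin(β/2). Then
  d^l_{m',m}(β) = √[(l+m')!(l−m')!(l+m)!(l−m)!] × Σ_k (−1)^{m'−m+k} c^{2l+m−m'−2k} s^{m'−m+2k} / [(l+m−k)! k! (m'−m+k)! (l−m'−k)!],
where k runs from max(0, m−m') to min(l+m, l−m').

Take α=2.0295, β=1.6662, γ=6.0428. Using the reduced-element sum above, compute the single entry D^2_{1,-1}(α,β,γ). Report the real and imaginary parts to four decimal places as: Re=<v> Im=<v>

Split into d^2_{1,-1}(β=1.6662) × two z-phases.
With c≡cos(β/2)=0.672585 and s≡sin(β/2)=0.740020, N=[6·1·1·6]^{1/2}=6.000000
k∈{0,1} keeps every argument non-negative
  k=0: (−1)^2·6.0000/(2)·0.6726^2·0.7400^2 = +0.743194
  k=1: (−1)^3·6.0000/(6)·0.6726^0·0.7400^4 = -0.299898
d^2_{1,-1}(1.6662) = +0.743194 -0.299898 = +0.443296
Phases: e^{-i·(1)·2.0295}=-0.442786-0.896627i, e^{-i·(-1)·6.0428}=+0.971246-0.238077i ⇒ D=-0.285270-0.339312i

Re=-0.2853 Im=-0.3393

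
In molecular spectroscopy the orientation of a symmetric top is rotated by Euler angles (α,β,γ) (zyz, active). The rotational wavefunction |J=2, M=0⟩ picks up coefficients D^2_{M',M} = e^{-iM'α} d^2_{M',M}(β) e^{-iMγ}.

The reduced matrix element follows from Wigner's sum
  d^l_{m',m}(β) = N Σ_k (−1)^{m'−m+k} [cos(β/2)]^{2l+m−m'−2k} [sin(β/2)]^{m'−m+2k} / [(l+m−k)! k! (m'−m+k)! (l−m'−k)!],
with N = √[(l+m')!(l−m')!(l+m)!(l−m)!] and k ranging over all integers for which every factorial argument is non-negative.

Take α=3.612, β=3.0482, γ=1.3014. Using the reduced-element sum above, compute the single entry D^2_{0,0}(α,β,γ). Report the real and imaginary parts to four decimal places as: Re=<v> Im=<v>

D^2_{0,0}(3.612,3.0482,1.3014) = e^{-i·0·3.612}·d^2_{0,0}(3.0482)·e^{-i·0·1.3014}. Compute d first:
Half-angle: c=0.046679, s=0.998910. N=√(2·2·2·2)=4.000000
k: max(0,(0)−(0))=0 … min(2+(0),2−(0))=2
  k=0: (−1)^0·4.0000/(4)·0.0467^4·0.9989^0 = +0.000005
  k=1: (−1)^1·4.0000/(1)·0.0467^2·0.9989^2 = -0.008697
  k=2: (−1)^2·4.0000/(4)·0.0467^0·0.9989^4 = +0.995647
d^2_{0,0}(3.0482) = +0.000005 -0.008697 +0.995647 = +0.986955
Attach z-rotation phases: D = e^{-i(0)(3.612)}·(+0.986955)·e^{-i(0)(1.3014)} = +0.986955+0.000000i

Re=0.9870 Im=0.0000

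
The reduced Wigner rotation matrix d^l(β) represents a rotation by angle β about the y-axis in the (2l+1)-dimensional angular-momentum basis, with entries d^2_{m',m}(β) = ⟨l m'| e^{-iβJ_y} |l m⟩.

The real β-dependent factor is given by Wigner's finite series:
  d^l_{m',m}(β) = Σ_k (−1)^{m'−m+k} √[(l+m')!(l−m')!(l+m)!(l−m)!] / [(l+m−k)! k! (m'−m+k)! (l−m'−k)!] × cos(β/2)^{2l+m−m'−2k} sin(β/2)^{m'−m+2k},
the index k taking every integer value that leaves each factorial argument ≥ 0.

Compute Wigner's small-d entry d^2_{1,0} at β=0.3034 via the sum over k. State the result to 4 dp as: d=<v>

d=-0.3492

d^2_{1,0}(β=0.3034) via Wigner's sum:
Half-angle: c=0.988516, s=0.151119. N=√(6·1·2·2)=4.898979
The bounds max(0,m−m')=0 and min(l+m,l−m')=1 give 2 terms
  k=0: (−1)^1·4.8990/(2)·0.9885^3·0.1511^1 = -0.357557
  k=1: (−1)^2·4.8990/(2)·0.9885^1·0.1511^3 = +0.008356
d^2_{1,0}(0.3034) = -0.357557 +0.008356 = -0.349200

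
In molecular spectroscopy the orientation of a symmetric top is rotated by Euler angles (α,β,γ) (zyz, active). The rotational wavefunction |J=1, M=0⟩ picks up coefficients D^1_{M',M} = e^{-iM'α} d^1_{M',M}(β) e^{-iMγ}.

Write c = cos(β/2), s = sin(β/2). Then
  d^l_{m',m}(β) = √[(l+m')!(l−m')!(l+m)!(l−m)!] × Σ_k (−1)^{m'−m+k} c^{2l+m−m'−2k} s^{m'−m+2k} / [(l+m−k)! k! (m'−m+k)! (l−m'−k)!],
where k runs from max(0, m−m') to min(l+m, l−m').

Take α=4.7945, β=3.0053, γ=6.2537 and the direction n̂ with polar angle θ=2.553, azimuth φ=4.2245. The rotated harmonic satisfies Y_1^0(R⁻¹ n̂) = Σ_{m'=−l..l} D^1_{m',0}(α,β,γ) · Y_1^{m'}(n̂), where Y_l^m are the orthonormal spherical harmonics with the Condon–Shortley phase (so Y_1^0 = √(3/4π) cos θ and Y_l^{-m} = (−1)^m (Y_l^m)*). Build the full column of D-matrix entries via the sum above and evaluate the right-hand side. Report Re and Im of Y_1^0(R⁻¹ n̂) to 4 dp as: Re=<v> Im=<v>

Re=0.4336 Im=0.0000

Need the full column D^1_{m',0} for m'=−1..1 at α=4.7945, β=3.0053, γ=6.2537.
cos(β/2)=0.068094, sin(β/2)=0.997679
d^1_{-1,0}: single k=1 term ⇒ +0.096075;  D = +0.007880-0.095752i
d^1_{0,0}: k∈[0..1] ⇒ +0.004637 -0.995363 = -0.990727;  D = -0.990727+0.000000i
d^1_{1,0}: single k=0 term ⇒ -0.096075;  D = -0.007880-0.095752i
Y_1^{m'}(θ=2.553,φ=4.2245) and Σ D·Y over m':
  (+0.0079-0.0958i)·(-0.0899+0.1694i)  (-0.9907+0.0000i)·(-0.4064+0.0000i)  (-0.0079-0.0958i)·(+0.0899+0.1694i)
Y_1^0(R⁻¹ n̂) = +0.433644+0.000000i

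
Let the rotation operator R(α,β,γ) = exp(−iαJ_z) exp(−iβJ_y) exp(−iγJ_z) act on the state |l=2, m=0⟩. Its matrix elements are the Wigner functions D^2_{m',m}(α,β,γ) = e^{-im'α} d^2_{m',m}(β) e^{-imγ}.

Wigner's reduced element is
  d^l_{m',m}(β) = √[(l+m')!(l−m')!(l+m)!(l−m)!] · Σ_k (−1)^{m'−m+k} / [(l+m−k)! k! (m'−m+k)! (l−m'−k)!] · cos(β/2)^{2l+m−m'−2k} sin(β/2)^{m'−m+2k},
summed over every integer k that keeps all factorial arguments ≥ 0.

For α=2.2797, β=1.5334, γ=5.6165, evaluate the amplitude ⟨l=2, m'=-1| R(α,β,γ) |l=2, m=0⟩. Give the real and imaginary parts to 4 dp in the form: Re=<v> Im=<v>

First d^2_{-1,0}(β=1.5334), then the phase factors e^{-i(-1)α} and e^{-i(0)γ}:
c=cos(1.5334/2)=0.720204, s=sin(1.5334/2)=0.693762; N=√[1·6·2·2]=4.898979
Admissible k: 1..2 (factorial args all ≥0)
  k=1: (−1)^0·4.8990/(2)·0.7202^3·0.6938^1 = +0.634823
  k=2: (−1)^1·4.8990/(2)·0.7202^1·0.6938^3 = -0.589065
d^2_{-1,0}(1.5334) = +0.634823 -0.589065 = +0.045758
D = (-0.651002+0.759076i)·(+0.045758)·(+1.000000+0.000000i) = -0.029789+0.034734i

Re=-0.0298 Im=0.0347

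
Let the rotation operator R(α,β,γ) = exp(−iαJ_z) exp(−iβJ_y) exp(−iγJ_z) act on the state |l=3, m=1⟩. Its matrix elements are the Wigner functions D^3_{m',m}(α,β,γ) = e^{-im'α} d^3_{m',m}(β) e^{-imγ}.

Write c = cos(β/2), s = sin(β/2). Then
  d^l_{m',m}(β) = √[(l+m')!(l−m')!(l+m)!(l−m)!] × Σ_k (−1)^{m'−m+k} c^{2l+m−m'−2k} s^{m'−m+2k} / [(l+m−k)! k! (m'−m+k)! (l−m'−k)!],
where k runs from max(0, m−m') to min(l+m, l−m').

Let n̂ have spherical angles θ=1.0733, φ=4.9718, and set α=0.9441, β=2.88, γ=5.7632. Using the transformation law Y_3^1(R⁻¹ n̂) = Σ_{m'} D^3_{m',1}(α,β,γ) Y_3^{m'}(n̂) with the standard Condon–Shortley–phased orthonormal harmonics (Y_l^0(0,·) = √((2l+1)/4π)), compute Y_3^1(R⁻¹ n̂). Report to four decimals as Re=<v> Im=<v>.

Re=-0.1866 Im=0.1032

Need the full column D^3_{m',1} for m'=−3..3 at α=0.9441, β=2.88, γ=5.7632.
cos(β/2)=0.130424, sin(β/2)=0.991458
d^3_{-3,1}: single k=4 term ⇒ +0.063659;  D = -0.062251-0.013313i
d^3_{-2,1}: k∈[3..4] ⇒ +0.013675 -0.395120 = -0.381445;  D = +0.283375-0.255341i
d^3_{-1,1}: k∈[2..4] ⇒ +0.001707 -0.131492 +0.949832 = +0.820046;  D = +0.087342+0.815382i
d^3_{0,1}: k∈[1..3] ⇒ +0.000130 -0.022470 +0.432832 = +0.410492;  D = +0.356236+0.203960i
d^3_{1,1}: k∈[0..2] ⇒ +0.000005 -0.002275 +0.098619 = +0.096349;  D = +0.087813-0.039649i
d^3_{2,1}: k∈[0..1] ⇒ -0.000118 +0.013675 = +0.013557;  D = +0.002728-0.013279i
d^3_{3,1}: single k=0 term ⇒ +0.001102;  D = -0.000744-0.000812i
Y_3^{m'}(θ=1.0733,φ=4.9718) and Σ D·Y over m':
  (-0.0623-0.0133i)·(-0.1988-0.2016i)  (+0.2834-0.2553i)·(-0.3271+0.1868i)  (+0.0873+0.8154i)·(+0.0101+0.0381i)  (+0.3562+0.2040i)·(-0.3315+0.0000i)  (+0.0878-0.0396i)·(-0.0101+0.0381i)  (+0.0027-0.0133i)·(-0.3271-0.1868i)  (-0.0007-0.0008i)·(+0.1988-0.2016i)
Y_3^1(R⁻¹ n̂) = -0.186621+0.103165i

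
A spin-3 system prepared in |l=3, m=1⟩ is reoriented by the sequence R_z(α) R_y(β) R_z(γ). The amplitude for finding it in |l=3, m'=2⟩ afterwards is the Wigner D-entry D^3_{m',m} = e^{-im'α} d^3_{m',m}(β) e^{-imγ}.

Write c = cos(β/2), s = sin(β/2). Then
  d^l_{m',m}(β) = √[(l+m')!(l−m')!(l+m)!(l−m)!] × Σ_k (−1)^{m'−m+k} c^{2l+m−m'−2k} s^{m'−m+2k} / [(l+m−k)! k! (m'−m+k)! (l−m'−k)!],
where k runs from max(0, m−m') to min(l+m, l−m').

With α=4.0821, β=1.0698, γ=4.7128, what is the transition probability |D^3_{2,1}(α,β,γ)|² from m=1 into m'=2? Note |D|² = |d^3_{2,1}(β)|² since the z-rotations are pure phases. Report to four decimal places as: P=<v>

P=0.0512

First d^3_{2,1}(β=1.0698), then the phase factors e^{-i(2)α} and e^{-i(1)γ}:
Half-angle: c=0.860320, s=0.509755. N=√(120·1·24·2)=75.894664
Admissible k: 0..1 (factorial args all ≥0)
  k=0: (−1)^1·75.8947/(24)·0.8603^5·0.5098^1 = -0.759732
  k=1: (−1)^2·75.8947/(12)·0.8603^3·0.5098^3 = +0.533450
d^3_{2,1}(1.0698) = -0.759732 +0.533450 = -0.226282
|D^3_{2,1}|² = |d^3_{2,1}(β)|² = (-0.226282)² = 0.051204 (the z-rotation phases have unit modulus)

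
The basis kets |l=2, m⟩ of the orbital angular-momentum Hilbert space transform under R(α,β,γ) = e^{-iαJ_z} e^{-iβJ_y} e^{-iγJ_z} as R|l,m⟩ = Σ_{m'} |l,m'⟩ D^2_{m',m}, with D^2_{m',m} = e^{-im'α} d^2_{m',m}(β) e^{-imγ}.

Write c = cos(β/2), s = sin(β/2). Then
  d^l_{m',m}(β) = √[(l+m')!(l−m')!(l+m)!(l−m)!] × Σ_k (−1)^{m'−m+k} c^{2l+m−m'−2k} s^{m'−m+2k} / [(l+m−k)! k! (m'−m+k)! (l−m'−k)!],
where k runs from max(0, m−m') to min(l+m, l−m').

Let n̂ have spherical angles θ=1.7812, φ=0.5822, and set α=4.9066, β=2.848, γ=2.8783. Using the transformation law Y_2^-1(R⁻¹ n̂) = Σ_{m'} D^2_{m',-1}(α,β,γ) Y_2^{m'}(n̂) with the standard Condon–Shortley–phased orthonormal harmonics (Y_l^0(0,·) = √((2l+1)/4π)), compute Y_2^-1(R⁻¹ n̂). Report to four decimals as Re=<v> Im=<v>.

Need the full column D^2_{m',-1} for m'=−2..2 at α=4.9066, β=2.848, γ=2.8783.
cos(β/2)=0.146270, sin(β/2)=0.989245
d^2_{-2,-1}: single k=1 term ⇒ +0.006192;  D = +0.006143+0.000773i
d^2_{-1,-1}: k∈[0..1] ⇒ +0.000458 -0.062811 = -0.062353;  D = -0.004304-0.062205i
d^2_{0,-1}: k∈[0..1] ⇒ -0.007583 +0.346850 = +0.339267;  D = -0.327575+0.088298i
d^2_{1,-1}: k∈[0..1] ⇒ +0.062811 -0.957668 = -0.894857;  D = +0.395267+0.802828i
d^2_{2,-1}: single k=0 term ⇒ -0.283202;  D = -0.225158+0.171776i
Y_2^{m'}(θ=1.7812,φ=0.5822) and Σ D·Y over m':
  (+0.0061+0.0008i)·(+0.1460-0.3393i)  (-0.0043-0.0622i)·(-0.1318+0.0868i)  (-0.3276+0.0883i)·(-0.2741+0.0000i)  (+0.3953+0.8028i)·(+0.1318+0.0868i)  (-0.2252+0.1718i)·(+0.1460+0.3393i)
Y_2^-1(R⁻¹ n̂) = -0.011814+0.070435i

Re=-0.0118 Im=0.0704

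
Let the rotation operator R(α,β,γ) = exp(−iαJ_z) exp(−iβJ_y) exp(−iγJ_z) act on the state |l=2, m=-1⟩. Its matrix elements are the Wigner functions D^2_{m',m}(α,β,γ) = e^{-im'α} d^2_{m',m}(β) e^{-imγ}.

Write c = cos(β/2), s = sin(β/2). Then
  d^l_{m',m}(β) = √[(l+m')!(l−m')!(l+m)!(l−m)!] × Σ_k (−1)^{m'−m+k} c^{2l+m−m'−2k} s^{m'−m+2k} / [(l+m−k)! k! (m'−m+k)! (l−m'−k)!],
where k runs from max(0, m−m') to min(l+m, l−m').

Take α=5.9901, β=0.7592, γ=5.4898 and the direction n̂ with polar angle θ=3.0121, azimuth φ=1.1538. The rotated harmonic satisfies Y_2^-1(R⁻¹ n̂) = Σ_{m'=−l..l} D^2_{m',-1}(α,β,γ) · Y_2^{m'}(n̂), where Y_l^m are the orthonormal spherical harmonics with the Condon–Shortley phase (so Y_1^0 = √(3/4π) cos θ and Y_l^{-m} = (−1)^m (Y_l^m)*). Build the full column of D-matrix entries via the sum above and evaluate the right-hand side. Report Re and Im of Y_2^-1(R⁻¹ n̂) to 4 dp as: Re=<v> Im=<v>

Re=-0.2165 Im=0.3199

Need the full column D^2_{m',-1} for m'=−2..2 at α=5.9901, β=0.7592, γ=5.4898.
cos(β/2)=0.928813, sin(β/2)=0.370549
d^2_{-2,-1}: single k=1 term ⇒ +0.593828;  D = +0.112873-0.583002i
d^2_{-1,-1}: k∈[0..1] ⇒ +0.744240 -0.355360 = +0.388880;  D = +0.181067-0.344154i
d^2_{0,-1}: k∈[0..1] ⇒ -0.727287 +0.115755 = -0.611532;  D = -0.428951+0.435858i
d^2_{1,-1}: k∈[0..1] ⇒ +0.355360 -0.018853 = +0.336507;  D = +0.295265-0.161419i
d^2_{2,-1}: single k=0 term ⇒ -0.094514;  D = -0.092492+0.019445i
Y_2^{m'}(θ=3.0121,φ=1.1538) and Σ D·Y over m':
  (+0.1129-0.5830i)·(-0.0043-0.0048i)  (+0.1811-0.3442i)·(-0.0401+0.0904i)  (-0.4290+0.4359i)·(+0.6150+0.0000i)  (+0.2953-0.1614i)·(+0.0401+0.0904i)  (-0.0925+0.0194i)·(-0.0043+0.0048i)
Y_2^-1(R⁻¹ n̂) = -0.216466+0.319919i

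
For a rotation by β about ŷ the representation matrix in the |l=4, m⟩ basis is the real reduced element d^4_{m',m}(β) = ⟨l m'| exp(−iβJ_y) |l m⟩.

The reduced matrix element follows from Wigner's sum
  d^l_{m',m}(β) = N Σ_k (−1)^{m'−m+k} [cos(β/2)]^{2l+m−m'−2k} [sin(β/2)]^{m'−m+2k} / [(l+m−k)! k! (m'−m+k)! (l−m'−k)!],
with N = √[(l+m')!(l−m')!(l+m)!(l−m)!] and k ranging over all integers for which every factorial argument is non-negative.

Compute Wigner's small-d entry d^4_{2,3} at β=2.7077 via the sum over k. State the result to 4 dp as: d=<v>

d=-0.0048

d^4_{2,3}(β=2.7077) via Wigner's sum:
With c≡cos(β/2)=0.215249 and s≡sin(β/2)=0.976559, N=[720·2·5040·1]^{1/2}=2693.993318
k: max(0,(3)−(2))=1 … min(4+(3),4−(2))=2
  k=1: (−1)^0·2693.9933/(720)·0.2152^7·0.9766^1 = +0.000078
  k=2: (−1)^1·2693.9933/(240)·0.2152^5·0.9766^3 = -0.004830
d^4_{2,3}(2.7077) = +0.000078 -0.004830 = -0.004752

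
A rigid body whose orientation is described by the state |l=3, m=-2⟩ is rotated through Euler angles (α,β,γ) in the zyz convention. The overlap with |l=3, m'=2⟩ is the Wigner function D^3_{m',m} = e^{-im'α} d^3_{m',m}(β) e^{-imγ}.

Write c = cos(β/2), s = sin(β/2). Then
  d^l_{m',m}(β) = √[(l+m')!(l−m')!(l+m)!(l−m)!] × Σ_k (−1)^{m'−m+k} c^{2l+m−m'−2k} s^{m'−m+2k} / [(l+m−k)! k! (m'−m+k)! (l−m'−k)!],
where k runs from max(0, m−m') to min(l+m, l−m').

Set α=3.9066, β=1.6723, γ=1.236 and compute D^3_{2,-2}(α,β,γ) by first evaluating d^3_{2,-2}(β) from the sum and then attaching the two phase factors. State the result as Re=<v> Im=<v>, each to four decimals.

First d^3_{2,-2}(β=1.6723), then the phase factors e^{-i(2)α} and e^{-i(-2)γ}:
With c≡cos(β/2)=0.670325 and s≡sin(β/2)=0.742068, N=[120·1·1·120]^{1/2}=120.000000
The bounds max(0,m−m')=0 and min(l+m,l−m')=1 give 2 terms
  k=0: (−1)^4·120.0000/(24)·0.6703^2·0.7421^4 = +0.681263
  k=1: (−1)^5·120.0000/(120)·0.6703^0·0.7421^6 = -0.166979
d^3_{2,-2}(1.6723) = +0.681263 -0.166979 = +0.514284
Phases: e^{-i·(2)·3.9066}=+0.040770-0.999169i, e^{-i·(-2)·1.236}=-0.784075+0.620667i ⇒ D=+0.302494+0.415916i

Re=0.3025 Im=0.4159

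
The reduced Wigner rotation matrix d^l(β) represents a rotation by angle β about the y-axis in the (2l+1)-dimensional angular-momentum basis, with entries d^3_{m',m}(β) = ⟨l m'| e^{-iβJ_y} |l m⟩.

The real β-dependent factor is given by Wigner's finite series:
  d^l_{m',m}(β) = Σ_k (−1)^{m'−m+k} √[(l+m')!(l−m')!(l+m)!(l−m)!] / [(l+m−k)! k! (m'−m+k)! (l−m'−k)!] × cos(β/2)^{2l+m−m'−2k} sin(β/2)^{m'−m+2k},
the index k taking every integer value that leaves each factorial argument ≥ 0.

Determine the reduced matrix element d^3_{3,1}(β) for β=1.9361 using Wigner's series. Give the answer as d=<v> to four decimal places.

d^3_{3,1}(β=1.9361) via Wigner's sum:
Half-angle: c=0.566907, s=0.823782. N=√(720·1·24·2)=185.903201
Admissible k: 0..0 (factorial args all ≥0)
  k=0: (−1)^2·185.9032/(48)·0.5669^4·0.8238^2 = +0.271467
d^3_{3,1}(1.9361) = +0.271467

d=0.2715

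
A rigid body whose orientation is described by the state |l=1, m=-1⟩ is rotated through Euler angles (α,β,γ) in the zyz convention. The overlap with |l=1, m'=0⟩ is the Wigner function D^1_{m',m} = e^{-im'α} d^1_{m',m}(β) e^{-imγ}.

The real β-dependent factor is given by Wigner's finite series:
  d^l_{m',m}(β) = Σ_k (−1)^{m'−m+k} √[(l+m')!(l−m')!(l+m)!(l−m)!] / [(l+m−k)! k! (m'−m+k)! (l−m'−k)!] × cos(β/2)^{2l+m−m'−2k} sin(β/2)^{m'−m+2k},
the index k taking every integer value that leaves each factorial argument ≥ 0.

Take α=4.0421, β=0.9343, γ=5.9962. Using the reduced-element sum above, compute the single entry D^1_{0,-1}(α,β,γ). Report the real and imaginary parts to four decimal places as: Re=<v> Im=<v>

First d^1_{0,-1}(β=0.9343), then the phase factors e^{-i(0)α} and e^{-i(-1)γ}:
With c≡cos(β/2)=0.892855 and s≡sin(β/2)=0.450343, N=[1·1·1·2]^{1/2}=1.414214
k∈{0} keeps every argument non-negative
  k=0: (−1)^1·1.4142/(1)·0.8929^1·0.4503^1 = -0.568643
d^1_{0,-1}(0.9343) = -0.568643
Phases: e^{-i·(0)·4.0421}=+1.000000+0.000000i, e^{-i·(-1)·5.9962}=+0.959102-0.283062i ⇒ D=-0.545387+0.160961i

Re=-0.5454 Im=0.1610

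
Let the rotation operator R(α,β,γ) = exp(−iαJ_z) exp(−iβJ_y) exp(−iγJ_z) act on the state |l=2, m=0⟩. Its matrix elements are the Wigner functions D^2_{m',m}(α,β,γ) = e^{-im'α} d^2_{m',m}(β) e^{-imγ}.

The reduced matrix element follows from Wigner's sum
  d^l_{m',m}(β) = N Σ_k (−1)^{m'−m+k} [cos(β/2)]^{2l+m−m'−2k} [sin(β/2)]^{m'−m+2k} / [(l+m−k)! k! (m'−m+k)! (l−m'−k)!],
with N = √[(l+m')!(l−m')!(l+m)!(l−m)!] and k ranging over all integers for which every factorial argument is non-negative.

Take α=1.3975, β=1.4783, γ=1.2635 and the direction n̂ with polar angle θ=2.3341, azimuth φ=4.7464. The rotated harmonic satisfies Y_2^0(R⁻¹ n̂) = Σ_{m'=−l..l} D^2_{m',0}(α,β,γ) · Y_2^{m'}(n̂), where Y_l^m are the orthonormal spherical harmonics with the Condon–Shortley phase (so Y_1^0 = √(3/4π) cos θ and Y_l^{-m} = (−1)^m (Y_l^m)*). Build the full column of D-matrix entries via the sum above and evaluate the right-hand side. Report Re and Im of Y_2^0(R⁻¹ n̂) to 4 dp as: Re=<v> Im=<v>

Need the full column D^2_{m',0} for m'=−2..2 at α=1.3975, β=1.4783, γ=1.2635.
cos(β/2)=0.739041, sin(β/2)=0.673660
d^2_{-2,0}: single k=2 term ⇒ +0.607148;  D = -0.571044+0.206245i
d^2_{-1,0}: k∈[1..2] ⇒ +0.666074 -0.553435 = +0.112639;  D = +0.019422+0.110952i
d^2_{0,0}: k∈[0..2] ⇒ +0.298315 -0.991469 +0.205951 = -0.487203;  D = -0.487203+0.000000i
d^2_{1,0}: k∈[0..1] ⇒ -0.666074 +0.553435 = -0.112639;  D = -0.019422+0.110952i
d^2_{2,0}: single k=0 term ⇒ +0.607148;  D = -0.571044-0.206245i
Y_2^{m'}(θ=2.3341,φ=4.7464) and Σ D·Y over m':
  (-0.5710+0.2062i)·(-0.2012+0.0137i)  (+0.0194+0.1110i)·(-0.0131-0.3857i)  (-0.4872+0.0000i)·(+0.1368+0.0000i)  (-0.0194+0.1110i)·(+0.0131-0.3857i)  (-0.5710-0.2062i)·(-0.2012-0.0137i)
Y_2^0(R⁻¹ n̂) = +0.242562+0.000000i

Re=0.2426 Im=0.0000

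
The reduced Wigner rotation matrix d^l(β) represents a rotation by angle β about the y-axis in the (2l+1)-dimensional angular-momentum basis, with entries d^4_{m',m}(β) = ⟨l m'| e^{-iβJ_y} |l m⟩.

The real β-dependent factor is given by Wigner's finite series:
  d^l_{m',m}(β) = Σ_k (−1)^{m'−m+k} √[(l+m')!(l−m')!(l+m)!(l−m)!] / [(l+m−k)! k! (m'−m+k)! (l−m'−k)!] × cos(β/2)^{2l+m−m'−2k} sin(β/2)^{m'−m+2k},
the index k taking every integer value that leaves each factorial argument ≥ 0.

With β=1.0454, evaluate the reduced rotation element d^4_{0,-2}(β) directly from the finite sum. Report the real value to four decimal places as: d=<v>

d^4_{0,-2}(β=1.0454) via Wigner's sum:
Half-angle: c=0.866474, s=0.499221. N=√(24·24·2·720)=910.735966
Admissible k: 0..2 (factorial args all ≥0)
  k=0: (−1)^2·910.7360/(96)·0.8665^6·0.4992^2 = +1.000558
  k=1: (−1)^3·910.7360/(36)·0.8665^4·0.4992^4 = -0.885699
  k=2: (−1)^4·910.7360/(96)·0.8665^2·0.4992^6 = +0.110253
d^4_{0,-2}(1.0454) = +1.000558 -0.885699 +0.110253 = +0.225113

d=0.2251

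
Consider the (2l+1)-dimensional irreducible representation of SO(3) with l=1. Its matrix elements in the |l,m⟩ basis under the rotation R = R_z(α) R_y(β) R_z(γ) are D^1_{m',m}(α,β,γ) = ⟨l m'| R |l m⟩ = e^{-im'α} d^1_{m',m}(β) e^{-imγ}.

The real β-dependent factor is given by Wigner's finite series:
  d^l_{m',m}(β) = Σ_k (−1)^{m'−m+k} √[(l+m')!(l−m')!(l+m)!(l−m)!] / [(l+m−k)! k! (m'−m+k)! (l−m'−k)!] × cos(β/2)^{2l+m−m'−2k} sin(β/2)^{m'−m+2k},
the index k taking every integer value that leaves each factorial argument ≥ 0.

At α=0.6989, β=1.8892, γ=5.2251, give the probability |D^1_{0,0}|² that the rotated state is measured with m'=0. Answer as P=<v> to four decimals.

P=0.0980

Split into d^1_{0,0}(β=1.8892) × two z-phases.
c=cos(1.8892/2)=0.586067, s=sin(1.8892/2)=0.810263; N=√[1·1·1·1]=1.000000
The bounds max(0,m−m')=0 and min(l+m,l−m')=1 give 2 terms
  k=0: (−1)^0·1.0000/(1)·0.5861^2·0.8103^0 = +0.343475
  k=1: (−1)^1·1.0000/(1)·0.5861^0·0.8103^2 = -0.656525
d^1_{0,0}(1.8892) = +0.343475 -0.656525 = -0.313051
|D^1_{0,0}|² = |d^1_{0,0}(β)|² = (-0.313051)² = 0.098001 (the z-rotation phases have unit modulus)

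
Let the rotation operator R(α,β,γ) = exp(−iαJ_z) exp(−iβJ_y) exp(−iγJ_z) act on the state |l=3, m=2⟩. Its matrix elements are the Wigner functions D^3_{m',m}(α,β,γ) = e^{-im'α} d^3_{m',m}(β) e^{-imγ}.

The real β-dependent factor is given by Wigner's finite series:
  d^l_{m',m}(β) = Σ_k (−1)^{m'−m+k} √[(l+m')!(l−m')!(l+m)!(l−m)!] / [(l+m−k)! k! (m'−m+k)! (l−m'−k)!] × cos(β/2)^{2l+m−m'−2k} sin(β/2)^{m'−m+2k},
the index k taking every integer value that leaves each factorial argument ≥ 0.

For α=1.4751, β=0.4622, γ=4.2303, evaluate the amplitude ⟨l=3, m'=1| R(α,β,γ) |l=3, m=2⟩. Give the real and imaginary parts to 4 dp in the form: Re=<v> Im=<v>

Re=-0.4910 Im=0.2753

Split into d^3_{1,2}(β=0.4622) × two z-phases.
c=cos(0.4622/2)=0.973415, s=sin(0.4622/2)=0.229048; N=√[24·2·120·1]=75.894664
k∈{1,2} keeps every argument non-negative
  k=1: (−1)^0·75.8947/(24)·0.9734^5·0.2290^1 = +0.633020
  k=2: (−1)^1·75.8947/(12)·0.9734^3·0.2290^3 = -0.070098
d^3_{1,2}(0.4622) = +0.633020 -0.070098 = +0.562922
D = (+0.095550-0.995425i)·(+0.562922)·(-0.570092-0.821581i) = -0.491034+0.275259i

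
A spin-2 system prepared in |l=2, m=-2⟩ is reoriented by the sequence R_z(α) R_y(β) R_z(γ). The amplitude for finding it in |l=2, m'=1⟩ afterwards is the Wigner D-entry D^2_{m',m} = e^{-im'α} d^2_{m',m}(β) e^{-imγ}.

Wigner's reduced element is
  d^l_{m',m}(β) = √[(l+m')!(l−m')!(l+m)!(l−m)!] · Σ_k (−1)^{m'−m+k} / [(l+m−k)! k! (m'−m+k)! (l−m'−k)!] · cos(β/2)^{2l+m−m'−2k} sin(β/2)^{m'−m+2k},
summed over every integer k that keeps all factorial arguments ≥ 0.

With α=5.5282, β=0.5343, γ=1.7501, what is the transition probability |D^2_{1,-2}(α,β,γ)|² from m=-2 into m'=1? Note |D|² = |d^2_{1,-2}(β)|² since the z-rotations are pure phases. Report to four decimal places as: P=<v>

P=0.0013

D^2_{1,-2}(5.5282,0.5343,1.7501) = e^{-i·1·5.5282}·d^2_{1,-2}(0.5343)·e^{-i·-2·1.7501}. Compute d first:
With c≡cos(β/2)=0.964527 and s≡sin(β/2)=0.263984, N=[6·1·1·24]^{1/2}=12.000000
k∈{0} keeps every argument non-negative
  k=0: (−1)^3·12.0000/(6)·0.9645^1·0.2640^3 = -0.035487
d^2_{1,-2}(0.5343) = -0.035487
|D^2_{1,-2}|² = |d^2_{1,-2}(β)|² = (-0.035487)² = 0.001259 (the z-rotation phases have unit modulus)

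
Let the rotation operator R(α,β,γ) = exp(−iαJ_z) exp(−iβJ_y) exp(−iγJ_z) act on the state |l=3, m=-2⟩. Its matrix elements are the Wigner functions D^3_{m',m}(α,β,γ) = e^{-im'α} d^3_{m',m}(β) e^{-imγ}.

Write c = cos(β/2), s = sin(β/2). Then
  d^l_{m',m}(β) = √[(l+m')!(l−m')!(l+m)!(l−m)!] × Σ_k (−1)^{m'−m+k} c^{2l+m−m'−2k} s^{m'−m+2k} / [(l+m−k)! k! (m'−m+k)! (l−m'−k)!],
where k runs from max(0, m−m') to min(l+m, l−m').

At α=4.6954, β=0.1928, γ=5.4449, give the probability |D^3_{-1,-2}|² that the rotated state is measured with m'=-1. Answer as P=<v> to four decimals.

P=0.0852

D^3_{-1,-2}(4.6954,0.1928,5.4449) = e^{-i·-1·4.6954}·d^3_{-1,-2}(0.1928)·e^{-i·-2·5.4449}. Compute d first:
c=cos(0.1928/2)=0.995357, s=sin(0.1928/2)=0.096251; N=√[2·24·1·120]=75.894664
The bounds max(0,m−m')=0 and min(l+m,l−m')=1 give 2 terms
  k=0: (−1)^1·75.8947/(24)·0.9954^5·0.0963^1 = -0.297371
  k=1: (−1)^2·75.8947/(12)·0.9954^3·0.0963^3 = +0.005561
d^3_{-1,-2}(0.1928) = -0.297371 +0.005561 = -0.291810
|D^3_{-1,-2}|² = |d^3_{-1,-2}(β)|² = (-0.291810)² = 0.085153 (the z-rotation phases have unit modulus)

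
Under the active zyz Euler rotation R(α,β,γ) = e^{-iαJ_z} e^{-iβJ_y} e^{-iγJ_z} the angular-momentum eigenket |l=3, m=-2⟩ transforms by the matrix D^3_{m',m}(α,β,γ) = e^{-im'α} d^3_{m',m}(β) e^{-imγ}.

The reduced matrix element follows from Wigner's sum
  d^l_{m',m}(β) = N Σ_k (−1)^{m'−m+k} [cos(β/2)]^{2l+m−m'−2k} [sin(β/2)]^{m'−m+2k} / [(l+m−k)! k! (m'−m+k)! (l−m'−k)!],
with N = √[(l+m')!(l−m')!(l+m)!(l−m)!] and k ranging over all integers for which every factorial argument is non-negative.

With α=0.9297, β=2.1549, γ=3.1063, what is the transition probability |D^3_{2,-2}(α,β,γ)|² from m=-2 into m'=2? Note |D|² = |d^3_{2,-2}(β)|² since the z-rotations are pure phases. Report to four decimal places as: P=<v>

P=0.0433

First d^3_{2,-2}(β=2.1549), then the phase factors e^{-i(2)α} and e^{-i(-2)γ}:
Half-angle: c=0.473576, s=0.880753. N=√(120·1·1·120)=120.000000
Admissible k: 0..1 (factorial args all ≥0)
  k=0: (−1)^4·120.0000/(24)·0.4736^2·0.8808^4 = +0.674785
  k=1: (−1)^5·120.0000/(120)·0.4736^0·0.8808^6 = -0.466794
d^3_{2,-2}(2.1549) = +0.674785 -0.466794 = +0.207992
|D^3_{2,-2}|² = |d^3_{2,-2}(β)|² = (+0.207992)² = 0.043261 (the z-rotation phases have unit modulus)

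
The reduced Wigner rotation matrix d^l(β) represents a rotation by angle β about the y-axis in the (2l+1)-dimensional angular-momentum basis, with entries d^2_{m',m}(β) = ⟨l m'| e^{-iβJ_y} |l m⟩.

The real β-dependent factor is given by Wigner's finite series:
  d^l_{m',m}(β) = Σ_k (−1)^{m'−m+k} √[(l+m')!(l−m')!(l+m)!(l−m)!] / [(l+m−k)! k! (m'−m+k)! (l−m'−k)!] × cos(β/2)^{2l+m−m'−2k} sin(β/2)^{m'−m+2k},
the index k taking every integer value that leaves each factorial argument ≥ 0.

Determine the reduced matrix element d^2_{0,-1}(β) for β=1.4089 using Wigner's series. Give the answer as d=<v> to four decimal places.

d^2_{0,-1}(β=1.4089) via Wigner's sum:
Half-angle: c=0.761968, s=0.647615. N=√(2·2·1·6)=4.898979
k∈{0,1} keeps every argument non-negative
  k=0: (−1)^1·4.8990/(2)·0.7620^3·0.6476^1 = -0.701782
  k=1: (−1)^2·4.8990/(2)·0.7620^1·0.6476^3 = +0.506947
d^2_{0,-1}(1.4089) = -0.701782 +0.506947 = -0.194835

d=-0.1948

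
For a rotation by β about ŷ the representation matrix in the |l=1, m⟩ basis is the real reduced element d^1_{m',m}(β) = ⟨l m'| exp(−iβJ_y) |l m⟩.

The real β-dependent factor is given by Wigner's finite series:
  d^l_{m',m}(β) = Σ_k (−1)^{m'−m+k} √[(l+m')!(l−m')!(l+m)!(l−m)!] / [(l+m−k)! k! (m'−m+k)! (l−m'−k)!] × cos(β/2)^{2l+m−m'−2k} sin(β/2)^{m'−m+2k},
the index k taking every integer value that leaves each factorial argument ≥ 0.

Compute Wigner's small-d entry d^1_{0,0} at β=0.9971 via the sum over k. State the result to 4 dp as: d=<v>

d^1_{0,0}(β=0.9971) via Wigner's sum:
c=cos(0.9971/2)=0.878277, s=sin(0.9971/2)=0.478153; N=√[1·1·1·1]=1.000000
Admissible k: 0..1 (factorial args all ≥0)
  k=0: (−1)^0·1.0000/(1)·0.8783^2·0.4782^0 = +0.771370
  k=1: (−1)^1·1.0000/(1)·0.8783^0·0.4782^2 = -0.228630
d^1_{0,0}(0.9971) = +0.771370 -0.228630 = +0.542740

d=0.5427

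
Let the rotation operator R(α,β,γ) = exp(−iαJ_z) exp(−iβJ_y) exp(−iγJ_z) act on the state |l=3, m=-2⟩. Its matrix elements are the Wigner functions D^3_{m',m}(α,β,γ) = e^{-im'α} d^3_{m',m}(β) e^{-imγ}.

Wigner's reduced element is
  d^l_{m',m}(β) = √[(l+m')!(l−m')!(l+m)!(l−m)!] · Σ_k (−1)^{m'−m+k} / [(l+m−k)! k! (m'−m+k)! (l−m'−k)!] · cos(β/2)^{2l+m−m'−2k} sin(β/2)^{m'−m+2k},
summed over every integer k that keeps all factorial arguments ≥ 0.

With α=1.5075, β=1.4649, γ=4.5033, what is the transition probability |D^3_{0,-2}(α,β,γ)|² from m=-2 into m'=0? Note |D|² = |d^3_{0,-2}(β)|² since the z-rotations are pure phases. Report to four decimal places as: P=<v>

P=0.0205

First d^3_{0,-2}(β=1.4649), then the phase factors e^{-i(0)α} and e^{-i(-2)γ}:
Half-angle: c=0.743538, s=0.668693. N=√(6·6·1·120)=65.726707
Admissible k: 0..1 (factorial args all ≥0)
  k=0: (−1)^2·65.7267/(12)·0.7435^4·0.6687^2 = +0.748562
  k=1: (−1)^3·65.7267/(12)·0.7435^2·0.6687^4 = -0.605446
d^3_{0,-2}(1.4649) = +0.748562 -0.605446 = +0.143117
|D^3_{0,-2}|² = |d^3_{0,-2}(β)|² = (+0.143117)² = 0.020482 (the z-rotation phases have unit modulus)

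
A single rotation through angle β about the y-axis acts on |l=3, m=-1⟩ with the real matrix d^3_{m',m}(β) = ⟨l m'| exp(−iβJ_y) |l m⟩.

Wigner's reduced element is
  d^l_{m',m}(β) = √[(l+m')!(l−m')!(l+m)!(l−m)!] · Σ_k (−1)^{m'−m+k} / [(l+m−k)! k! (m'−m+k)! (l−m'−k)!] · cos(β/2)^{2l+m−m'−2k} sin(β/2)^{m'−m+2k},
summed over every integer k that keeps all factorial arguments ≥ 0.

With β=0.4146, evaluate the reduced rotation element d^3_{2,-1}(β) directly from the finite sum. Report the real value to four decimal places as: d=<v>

d=-0.0505

d^3_{2,-1}(β=0.4146) via Wigner's sum:
c=cos(0.4146/2)=0.978590, s=sin(0.4146/2)=0.205818; N=√[120·1·2·24]=75.894664
k∈{0,1} keeps every argument non-negative
  k=0: (−1)^3·75.8947/(12)·0.9786^3·0.2058^3 = -0.051676
  k=1: (−1)^4·75.8947/(24)·0.9786^1·0.2058^5 = +0.001143
d^3_{2,-1}(0.4146) = -0.051676 +0.001143 = -0.050533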